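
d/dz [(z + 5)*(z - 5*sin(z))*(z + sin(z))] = (z + 5)*(z - 5*sin(z))*(cos(z) + 1) - (z + 5)*(z + sin(z))*(5*cos(z) - 1) + (z - 5*sin(z))*(z + sin(z))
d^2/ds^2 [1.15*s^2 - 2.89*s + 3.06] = 2.30000000000000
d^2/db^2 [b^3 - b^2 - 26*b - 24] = 6*b - 2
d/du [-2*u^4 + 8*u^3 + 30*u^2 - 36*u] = -8*u^3 + 24*u^2 + 60*u - 36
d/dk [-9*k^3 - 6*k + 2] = -27*k^2 - 6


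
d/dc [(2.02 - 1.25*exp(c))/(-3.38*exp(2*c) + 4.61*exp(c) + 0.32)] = (-4.225*exp(2*c) + 13.6552*exp(c) - 9.7122)*exp(c)/(11.4244*exp(4*c) - 31.1636*exp(3*c) + 19.0889*exp(2*c) + 2.9504*exp(c) + 0.1024)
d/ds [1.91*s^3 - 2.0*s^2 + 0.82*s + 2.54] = 5.73*s^2 - 4.0*s + 0.82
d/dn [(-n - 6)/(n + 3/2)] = 18/(2*n + 3)^2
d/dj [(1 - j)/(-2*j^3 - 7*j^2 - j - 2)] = (2*j^3 + 7*j^2 + j - (j - 1)*(6*j^2 + 14*j + 1) + 2)/(2*j^3 + 7*j^2 + j + 2)^2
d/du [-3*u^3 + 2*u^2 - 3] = u*(4 - 9*u)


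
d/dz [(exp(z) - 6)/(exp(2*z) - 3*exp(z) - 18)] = -exp(z)/(exp(2*z) + 6*exp(z) + 9)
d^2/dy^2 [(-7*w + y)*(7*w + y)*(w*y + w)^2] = w^2*(-98*w^2 + 12*y^2 + 12*y + 2)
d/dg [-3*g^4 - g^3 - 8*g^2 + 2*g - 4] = -12*g^3 - 3*g^2 - 16*g + 2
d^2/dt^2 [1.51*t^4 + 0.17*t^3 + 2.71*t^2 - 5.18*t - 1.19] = 18.12*t^2 + 1.02*t + 5.42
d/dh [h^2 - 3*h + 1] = 2*h - 3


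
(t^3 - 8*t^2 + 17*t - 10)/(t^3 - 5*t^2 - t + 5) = (t - 2)/(t + 1)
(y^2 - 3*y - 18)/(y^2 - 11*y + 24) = (y^2 - 3*y - 18)/(y^2 - 11*y + 24)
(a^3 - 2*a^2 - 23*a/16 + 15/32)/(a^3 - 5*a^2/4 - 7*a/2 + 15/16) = (4*a + 3)/(2*(2*a + 3))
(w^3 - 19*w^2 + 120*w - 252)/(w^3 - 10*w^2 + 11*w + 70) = (w^2 - 12*w + 36)/(w^2 - 3*w - 10)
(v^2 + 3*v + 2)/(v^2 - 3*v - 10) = (v + 1)/(v - 5)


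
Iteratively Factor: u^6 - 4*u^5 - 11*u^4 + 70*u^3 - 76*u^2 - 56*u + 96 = (u - 2)*(u^5 - 2*u^4 - 15*u^3 + 40*u^2 + 4*u - 48) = (u - 2)^2*(u^4 - 15*u^2 + 10*u + 24) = (u - 3)*(u - 2)^2*(u^3 + 3*u^2 - 6*u - 8) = (u - 3)*(u - 2)^3*(u^2 + 5*u + 4) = (u - 3)*(u - 2)^3*(u + 1)*(u + 4)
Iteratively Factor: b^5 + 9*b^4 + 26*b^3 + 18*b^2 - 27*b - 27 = (b - 1)*(b^4 + 10*b^3 + 36*b^2 + 54*b + 27) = (b - 1)*(b + 1)*(b^3 + 9*b^2 + 27*b + 27) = (b - 1)*(b + 1)*(b + 3)*(b^2 + 6*b + 9) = (b - 1)*(b + 1)*(b + 3)^2*(b + 3)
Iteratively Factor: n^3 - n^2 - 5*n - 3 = (n + 1)*(n^2 - 2*n - 3) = (n - 3)*(n + 1)*(n + 1)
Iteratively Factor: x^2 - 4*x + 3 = (x - 3)*(x - 1)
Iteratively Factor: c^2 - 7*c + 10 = (c - 5)*(c - 2)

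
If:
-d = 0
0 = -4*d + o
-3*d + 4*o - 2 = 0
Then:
No Solution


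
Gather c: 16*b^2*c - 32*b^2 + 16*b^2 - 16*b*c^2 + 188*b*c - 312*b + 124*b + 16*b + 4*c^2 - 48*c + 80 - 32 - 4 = -16*b^2 - 172*b + c^2*(4 - 16*b) + c*(16*b^2 + 188*b - 48) + 44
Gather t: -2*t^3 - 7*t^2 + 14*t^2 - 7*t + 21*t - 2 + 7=-2*t^3 + 7*t^2 + 14*t + 5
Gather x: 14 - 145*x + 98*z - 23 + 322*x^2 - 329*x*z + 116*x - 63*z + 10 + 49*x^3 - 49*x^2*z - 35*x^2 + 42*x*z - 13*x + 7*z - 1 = 49*x^3 + x^2*(287 - 49*z) + x*(-287*z - 42) + 42*z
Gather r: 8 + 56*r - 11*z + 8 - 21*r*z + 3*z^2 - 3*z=r*(56 - 21*z) + 3*z^2 - 14*z + 16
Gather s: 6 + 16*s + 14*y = 16*s + 14*y + 6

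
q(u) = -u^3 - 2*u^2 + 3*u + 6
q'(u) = -3*u^2 - 4*u + 3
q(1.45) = 3.10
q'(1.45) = -9.11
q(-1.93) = -0.05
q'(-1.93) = -0.45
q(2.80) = -23.23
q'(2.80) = -31.72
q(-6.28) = 155.96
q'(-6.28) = -90.20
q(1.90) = -2.38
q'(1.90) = -15.43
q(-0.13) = 5.58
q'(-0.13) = 3.47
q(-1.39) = 0.65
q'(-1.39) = 2.76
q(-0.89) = 2.45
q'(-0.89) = 4.18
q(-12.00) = 1410.00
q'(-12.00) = -381.00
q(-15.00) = 2886.00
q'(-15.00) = -612.00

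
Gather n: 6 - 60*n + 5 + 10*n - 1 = 10 - 50*n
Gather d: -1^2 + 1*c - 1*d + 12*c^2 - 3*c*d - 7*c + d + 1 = 12*c^2 - 3*c*d - 6*c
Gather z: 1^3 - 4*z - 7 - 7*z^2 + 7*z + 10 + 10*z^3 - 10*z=10*z^3 - 7*z^2 - 7*z + 4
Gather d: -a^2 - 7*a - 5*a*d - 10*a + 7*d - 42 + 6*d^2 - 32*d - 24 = -a^2 - 17*a + 6*d^2 + d*(-5*a - 25) - 66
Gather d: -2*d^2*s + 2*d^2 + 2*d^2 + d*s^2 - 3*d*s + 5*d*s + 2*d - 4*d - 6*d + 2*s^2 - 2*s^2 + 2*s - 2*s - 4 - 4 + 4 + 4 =d^2*(4 - 2*s) + d*(s^2 + 2*s - 8)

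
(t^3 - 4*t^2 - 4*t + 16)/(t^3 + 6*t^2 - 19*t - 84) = (t^2 - 4)/(t^2 + 10*t + 21)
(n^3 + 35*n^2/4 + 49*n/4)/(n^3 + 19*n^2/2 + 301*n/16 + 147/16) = 4*n/(4*n + 3)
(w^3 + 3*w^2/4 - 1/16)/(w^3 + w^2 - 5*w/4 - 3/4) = (8*w^2 + 2*w - 1)/(4*(2*w^2 + w - 3))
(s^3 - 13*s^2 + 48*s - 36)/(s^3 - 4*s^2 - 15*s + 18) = (s - 6)/(s + 3)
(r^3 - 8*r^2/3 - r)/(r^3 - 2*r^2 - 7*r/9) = 3*(r - 3)/(3*r - 7)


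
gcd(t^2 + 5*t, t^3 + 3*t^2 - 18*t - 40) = t + 5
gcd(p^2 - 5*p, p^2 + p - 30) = p - 5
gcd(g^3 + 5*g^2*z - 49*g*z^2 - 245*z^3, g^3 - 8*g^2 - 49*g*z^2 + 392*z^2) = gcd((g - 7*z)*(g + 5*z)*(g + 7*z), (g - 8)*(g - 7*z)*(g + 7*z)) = -g^2 + 49*z^2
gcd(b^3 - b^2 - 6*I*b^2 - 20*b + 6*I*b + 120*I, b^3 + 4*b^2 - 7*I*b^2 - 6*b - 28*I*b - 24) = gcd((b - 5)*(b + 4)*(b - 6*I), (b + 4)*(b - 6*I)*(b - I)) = b^2 + b*(4 - 6*I) - 24*I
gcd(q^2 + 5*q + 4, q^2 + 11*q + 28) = q + 4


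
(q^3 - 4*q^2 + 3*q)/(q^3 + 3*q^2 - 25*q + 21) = q/(q + 7)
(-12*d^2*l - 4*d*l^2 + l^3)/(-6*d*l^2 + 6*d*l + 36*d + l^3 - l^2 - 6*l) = l*(2*d + l)/(l^2 - l - 6)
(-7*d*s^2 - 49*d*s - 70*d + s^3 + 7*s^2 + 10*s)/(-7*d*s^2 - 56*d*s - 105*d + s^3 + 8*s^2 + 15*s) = (s + 2)/(s + 3)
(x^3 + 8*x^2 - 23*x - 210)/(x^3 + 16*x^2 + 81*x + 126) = (x - 5)/(x + 3)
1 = 1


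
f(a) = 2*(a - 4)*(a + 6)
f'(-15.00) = -56.00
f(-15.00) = 342.00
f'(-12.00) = -44.00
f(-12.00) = 192.00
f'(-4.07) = -12.28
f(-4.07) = -31.15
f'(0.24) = 4.96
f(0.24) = -46.92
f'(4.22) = 20.88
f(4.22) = 4.50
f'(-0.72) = 1.12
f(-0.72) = -49.84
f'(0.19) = 4.76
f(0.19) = -47.17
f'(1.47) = 9.88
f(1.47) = -37.80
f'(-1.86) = -3.44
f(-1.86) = -48.52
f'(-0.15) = 3.40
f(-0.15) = -48.56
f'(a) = 4*a + 4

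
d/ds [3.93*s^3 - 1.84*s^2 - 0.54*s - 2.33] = 11.79*s^2 - 3.68*s - 0.54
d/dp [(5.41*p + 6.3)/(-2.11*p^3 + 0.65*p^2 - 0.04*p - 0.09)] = (22.8302*p^3 + 36.3625*p^2 - 8.19*p - 0.2349)/(4.4521*p^6 - 2.743*p^5 + 0.5913*p^4 + 0.3278*p^3 - 0.1154*p^2 + 0.0072*p + 0.0081)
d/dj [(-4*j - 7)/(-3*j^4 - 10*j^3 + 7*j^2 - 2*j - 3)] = 2*(-18*j^4 - 82*j^3 - 91*j^2 + 49*j - 1)/(9*j^8 + 60*j^7 + 58*j^6 - 128*j^5 + 107*j^4 + 32*j^3 - 38*j^2 + 12*j + 9)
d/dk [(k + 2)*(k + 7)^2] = (k + 7)*(3*k + 11)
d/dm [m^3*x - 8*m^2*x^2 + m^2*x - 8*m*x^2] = x*(3*m^2 - 16*m*x + 2*m - 8*x)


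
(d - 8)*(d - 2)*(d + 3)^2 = d^4 - 4*d^3 - 35*d^2 + 6*d + 144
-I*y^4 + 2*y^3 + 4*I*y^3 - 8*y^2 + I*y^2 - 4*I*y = y*(y - 4)*(y + I)*(-I*y + 1)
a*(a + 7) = a^2 + 7*a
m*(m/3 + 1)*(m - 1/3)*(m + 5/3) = m^4/3 + 13*m^3/9 + 31*m^2/27 - 5*m/9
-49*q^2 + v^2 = (-7*q + v)*(7*q + v)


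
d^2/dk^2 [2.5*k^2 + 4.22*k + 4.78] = 5.00000000000000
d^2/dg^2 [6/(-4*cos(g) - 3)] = 24*(-3*cos(g) + 2*cos(2*g) - 6)/(4*cos(g) + 3)^3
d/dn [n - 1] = 1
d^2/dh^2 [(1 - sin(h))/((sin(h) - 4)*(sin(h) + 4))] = (sin(h)^5 - 4*sin(h)^4 + 94*sin(h)^3 - 58*sin(h)^2 + 160*sin(h) + 32)/((sin(h) - 4)^3*(sin(h) + 4)^3)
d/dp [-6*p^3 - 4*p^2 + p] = -18*p^2 - 8*p + 1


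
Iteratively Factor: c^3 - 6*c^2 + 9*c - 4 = (c - 1)*(c^2 - 5*c + 4) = (c - 4)*(c - 1)*(c - 1)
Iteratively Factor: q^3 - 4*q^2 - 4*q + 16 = (q + 2)*(q^2 - 6*q + 8) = (q - 4)*(q + 2)*(q - 2)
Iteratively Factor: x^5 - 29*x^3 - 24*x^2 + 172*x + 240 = (x + 2)*(x^4 - 2*x^3 - 25*x^2 + 26*x + 120) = (x - 5)*(x + 2)*(x^3 + 3*x^2 - 10*x - 24) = (x - 5)*(x + 2)*(x + 4)*(x^2 - x - 6) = (x - 5)*(x + 2)^2*(x + 4)*(x - 3)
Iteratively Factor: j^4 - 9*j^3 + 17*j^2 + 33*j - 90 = (j + 2)*(j^3 - 11*j^2 + 39*j - 45) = (j - 5)*(j + 2)*(j^2 - 6*j + 9) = (j - 5)*(j - 3)*(j + 2)*(j - 3)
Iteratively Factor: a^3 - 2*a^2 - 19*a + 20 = (a - 1)*(a^2 - a - 20) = (a - 5)*(a - 1)*(a + 4)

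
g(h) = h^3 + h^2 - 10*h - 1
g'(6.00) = 110.00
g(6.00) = 191.00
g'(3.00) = 23.00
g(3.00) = 5.00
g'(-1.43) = -6.73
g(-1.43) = 12.42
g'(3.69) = 38.23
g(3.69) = 25.96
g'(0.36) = -8.89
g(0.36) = -4.42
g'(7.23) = 161.28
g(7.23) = 356.91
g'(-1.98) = -2.20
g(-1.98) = 14.96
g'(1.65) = 1.47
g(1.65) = -10.29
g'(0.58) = -7.83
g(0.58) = -6.27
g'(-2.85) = 8.67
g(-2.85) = 12.47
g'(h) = 3*h^2 + 2*h - 10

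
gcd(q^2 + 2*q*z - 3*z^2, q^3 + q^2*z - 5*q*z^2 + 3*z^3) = -q^2 - 2*q*z + 3*z^2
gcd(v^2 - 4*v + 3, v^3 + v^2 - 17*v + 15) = v^2 - 4*v + 3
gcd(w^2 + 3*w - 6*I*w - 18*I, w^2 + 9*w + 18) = w + 3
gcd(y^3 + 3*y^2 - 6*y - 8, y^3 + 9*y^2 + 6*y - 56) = y^2 + 2*y - 8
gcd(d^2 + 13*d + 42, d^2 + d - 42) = d + 7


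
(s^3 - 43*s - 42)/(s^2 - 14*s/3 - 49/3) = 3*(s^2 + 7*s + 6)/(3*s + 7)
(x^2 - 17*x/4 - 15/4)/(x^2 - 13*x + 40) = (x + 3/4)/(x - 8)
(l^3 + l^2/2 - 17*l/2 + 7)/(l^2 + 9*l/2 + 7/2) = (l^2 - 3*l + 2)/(l + 1)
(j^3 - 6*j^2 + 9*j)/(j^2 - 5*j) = (j^2 - 6*j + 9)/(j - 5)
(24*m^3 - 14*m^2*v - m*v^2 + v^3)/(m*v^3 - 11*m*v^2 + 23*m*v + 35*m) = (24*m^3 - 14*m^2*v - m*v^2 + v^3)/(m*(v^3 - 11*v^2 + 23*v + 35))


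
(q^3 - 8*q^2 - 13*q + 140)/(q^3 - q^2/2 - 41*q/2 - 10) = 2*(q - 7)/(2*q + 1)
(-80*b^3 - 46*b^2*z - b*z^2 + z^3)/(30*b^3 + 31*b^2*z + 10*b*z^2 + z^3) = (-8*b + z)/(3*b + z)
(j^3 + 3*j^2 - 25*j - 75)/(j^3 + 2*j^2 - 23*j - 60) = (j + 5)/(j + 4)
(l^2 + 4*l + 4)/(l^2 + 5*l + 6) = (l + 2)/(l + 3)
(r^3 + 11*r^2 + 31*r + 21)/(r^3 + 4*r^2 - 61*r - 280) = (r^2 + 4*r + 3)/(r^2 - 3*r - 40)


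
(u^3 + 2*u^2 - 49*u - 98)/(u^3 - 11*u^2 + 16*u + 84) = (u + 7)/(u - 6)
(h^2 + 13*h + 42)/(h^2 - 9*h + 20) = (h^2 + 13*h + 42)/(h^2 - 9*h + 20)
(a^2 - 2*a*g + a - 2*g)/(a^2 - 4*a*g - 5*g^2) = (-a^2 + 2*a*g - a + 2*g)/(-a^2 + 4*a*g + 5*g^2)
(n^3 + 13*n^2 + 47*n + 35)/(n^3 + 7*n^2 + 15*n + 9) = (n^2 + 12*n + 35)/(n^2 + 6*n + 9)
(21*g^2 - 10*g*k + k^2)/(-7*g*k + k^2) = (-3*g + k)/k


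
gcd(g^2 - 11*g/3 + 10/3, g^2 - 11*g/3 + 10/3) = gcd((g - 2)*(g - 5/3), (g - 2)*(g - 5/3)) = g^2 - 11*g/3 + 10/3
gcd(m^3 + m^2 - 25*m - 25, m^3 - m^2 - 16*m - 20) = m - 5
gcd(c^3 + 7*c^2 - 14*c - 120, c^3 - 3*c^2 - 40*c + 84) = c + 6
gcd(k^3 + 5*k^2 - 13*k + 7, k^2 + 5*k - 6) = k - 1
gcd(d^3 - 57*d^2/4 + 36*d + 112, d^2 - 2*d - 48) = d - 8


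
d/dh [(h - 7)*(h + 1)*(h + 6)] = 3*h^2 - 43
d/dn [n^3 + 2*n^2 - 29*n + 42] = 3*n^2 + 4*n - 29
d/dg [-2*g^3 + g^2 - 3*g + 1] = -6*g^2 + 2*g - 3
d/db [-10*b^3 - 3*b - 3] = -30*b^2 - 3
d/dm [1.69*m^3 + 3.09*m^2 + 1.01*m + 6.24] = 5.07*m^2 + 6.18*m + 1.01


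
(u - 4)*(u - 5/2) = u^2 - 13*u/2 + 10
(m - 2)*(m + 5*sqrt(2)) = m^2 - 2*m + 5*sqrt(2)*m - 10*sqrt(2)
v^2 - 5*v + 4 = (v - 4)*(v - 1)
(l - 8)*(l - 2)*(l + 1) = l^3 - 9*l^2 + 6*l + 16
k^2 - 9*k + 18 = (k - 6)*(k - 3)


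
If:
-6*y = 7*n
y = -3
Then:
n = 18/7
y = -3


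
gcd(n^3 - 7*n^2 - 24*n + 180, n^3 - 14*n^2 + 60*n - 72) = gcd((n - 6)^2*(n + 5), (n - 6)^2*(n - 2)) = n^2 - 12*n + 36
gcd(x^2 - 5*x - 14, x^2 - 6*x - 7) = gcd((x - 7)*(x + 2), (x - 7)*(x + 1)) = x - 7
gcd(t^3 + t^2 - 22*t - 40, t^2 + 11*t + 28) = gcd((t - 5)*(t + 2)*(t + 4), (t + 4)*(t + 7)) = t + 4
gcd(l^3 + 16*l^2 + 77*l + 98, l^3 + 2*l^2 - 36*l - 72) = l + 2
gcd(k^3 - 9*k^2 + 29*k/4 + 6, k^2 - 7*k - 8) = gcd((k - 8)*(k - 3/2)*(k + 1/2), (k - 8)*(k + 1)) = k - 8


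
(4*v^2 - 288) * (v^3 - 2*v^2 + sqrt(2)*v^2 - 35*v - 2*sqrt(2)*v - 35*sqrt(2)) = 4*v^5 - 8*v^4 + 4*sqrt(2)*v^4 - 428*v^3 - 8*sqrt(2)*v^3 - 428*sqrt(2)*v^2 + 576*v^2 + 576*sqrt(2)*v + 10080*v + 10080*sqrt(2)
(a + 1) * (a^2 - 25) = a^3 + a^2 - 25*a - 25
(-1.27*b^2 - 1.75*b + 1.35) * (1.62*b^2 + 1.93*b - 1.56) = -2.0574*b^4 - 5.2861*b^3 + 0.7907*b^2 + 5.3355*b - 2.106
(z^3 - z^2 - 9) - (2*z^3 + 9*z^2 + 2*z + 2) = -z^3 - 10*z^2 - 2*z - 11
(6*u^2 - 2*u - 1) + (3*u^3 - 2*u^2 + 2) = 3*u^3 + 4*u^2 - 2*u + 1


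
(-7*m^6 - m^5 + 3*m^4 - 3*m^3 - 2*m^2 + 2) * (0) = 0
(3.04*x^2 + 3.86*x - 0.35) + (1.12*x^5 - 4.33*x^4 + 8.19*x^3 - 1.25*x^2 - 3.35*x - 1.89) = 1.12*x^5 - 4.33*x^4 + 8.19*x^3 + 1.79*x^2 + 0.51*x - 2.24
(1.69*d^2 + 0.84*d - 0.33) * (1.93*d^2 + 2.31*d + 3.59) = 3.2617*d^4 + 5.5251*d^3 + 7.3706*d^2 + 2.2533*d - 1.1847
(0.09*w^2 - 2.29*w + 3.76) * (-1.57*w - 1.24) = -0.1413*w^3 + 3.4837*w^2 - 3.0636*w - 4.6624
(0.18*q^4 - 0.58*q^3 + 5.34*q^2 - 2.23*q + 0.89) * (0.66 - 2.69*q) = -0.4842*q^5 + 1.679*q^4 - 14.7474*q^3 + 9.5231*q^2 - 3.8659*q + 0.5874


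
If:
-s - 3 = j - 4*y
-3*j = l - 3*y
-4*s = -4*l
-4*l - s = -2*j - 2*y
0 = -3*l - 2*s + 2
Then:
No Solution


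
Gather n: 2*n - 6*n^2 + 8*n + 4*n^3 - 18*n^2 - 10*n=4*n^3 - 24*n^2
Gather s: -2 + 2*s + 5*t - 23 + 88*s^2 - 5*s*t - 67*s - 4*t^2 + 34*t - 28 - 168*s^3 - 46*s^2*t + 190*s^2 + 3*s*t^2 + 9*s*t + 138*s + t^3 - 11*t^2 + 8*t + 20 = -168*s^3 + s^2*(278 - 46*t) + s*(3*t^2 + 4*t + 73) + t^3 - 15*t^2 + 47*t - 33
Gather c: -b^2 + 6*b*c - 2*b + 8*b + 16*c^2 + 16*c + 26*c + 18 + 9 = -b^2 + 6*b + 16*c^2 + c*(6*b + 42) + 27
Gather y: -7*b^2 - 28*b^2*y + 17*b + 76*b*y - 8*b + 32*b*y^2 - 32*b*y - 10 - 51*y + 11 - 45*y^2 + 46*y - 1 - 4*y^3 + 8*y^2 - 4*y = -7*b^2 + 9*b - 4*y^3 + y^2*(32*b - 37) + y*(-28*b^2 + 44*b - 9)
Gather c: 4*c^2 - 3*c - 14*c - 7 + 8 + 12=4*c^2 - 17*c + 13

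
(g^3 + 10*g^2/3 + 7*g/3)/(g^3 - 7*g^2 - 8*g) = (g + 7/3)/(g - 8)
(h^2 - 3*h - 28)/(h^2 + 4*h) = (h - 7)/h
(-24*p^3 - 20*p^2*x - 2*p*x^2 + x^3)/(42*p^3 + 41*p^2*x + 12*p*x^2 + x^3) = (-12*p^2 - 4*p*x + x^2)/(21*p^2 + 10*p*x + x^2)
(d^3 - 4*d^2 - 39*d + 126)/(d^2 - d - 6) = (d^2 - d - 42)/(d + 2)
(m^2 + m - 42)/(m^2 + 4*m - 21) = (m - 6)/(m - 3)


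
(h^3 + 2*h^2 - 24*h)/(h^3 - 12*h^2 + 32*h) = (h + 6)/(h - 8)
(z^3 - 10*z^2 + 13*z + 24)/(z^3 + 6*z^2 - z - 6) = (z^2 - 11*z + 24)/(z^2 + 5*z - 6)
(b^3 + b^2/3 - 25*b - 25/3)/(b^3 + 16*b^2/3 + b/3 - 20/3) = (3*b^2 - 14*b - 5)/(3*b^2 + b - 4)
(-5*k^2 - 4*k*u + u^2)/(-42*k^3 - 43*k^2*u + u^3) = (-5*k + u)/(-42*k^2 - k*u + u^2)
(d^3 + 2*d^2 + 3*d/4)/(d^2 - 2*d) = (d^2 + 2*d + 3/4)/(d - 2)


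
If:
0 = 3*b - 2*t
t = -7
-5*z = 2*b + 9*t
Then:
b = -14/3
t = -7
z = 217/15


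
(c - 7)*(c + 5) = c^2 - 2*c - 35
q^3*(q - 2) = q^4 - 2*q^3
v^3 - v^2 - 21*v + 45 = (v - 3)^2*(v + 5)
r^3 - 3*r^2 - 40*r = r*(r - 8)*(r + 5)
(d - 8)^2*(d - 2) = d^3 - 18*d^2 + 96*d - 128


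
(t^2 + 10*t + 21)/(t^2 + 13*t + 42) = (t + 3)/(t + 6)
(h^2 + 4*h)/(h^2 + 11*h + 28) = h/(h + 7)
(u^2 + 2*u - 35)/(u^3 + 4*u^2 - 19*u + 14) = (u - 5)/(u^2 - 3*u + 2)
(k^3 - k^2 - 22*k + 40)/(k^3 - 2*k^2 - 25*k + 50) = (k - 4)/(k - 5)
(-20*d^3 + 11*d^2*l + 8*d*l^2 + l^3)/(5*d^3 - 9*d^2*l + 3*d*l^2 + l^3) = (-4*d - l)/(d - l)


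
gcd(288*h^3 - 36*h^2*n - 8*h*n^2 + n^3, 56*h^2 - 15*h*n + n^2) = 8*h - n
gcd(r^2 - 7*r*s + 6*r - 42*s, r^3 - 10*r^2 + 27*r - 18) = 1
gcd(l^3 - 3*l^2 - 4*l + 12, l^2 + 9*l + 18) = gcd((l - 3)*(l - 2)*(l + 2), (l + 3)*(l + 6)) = 1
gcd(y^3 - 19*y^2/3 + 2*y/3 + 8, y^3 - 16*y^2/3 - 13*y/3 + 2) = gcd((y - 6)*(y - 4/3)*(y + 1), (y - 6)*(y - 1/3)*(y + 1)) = y^2 - 5*y - 6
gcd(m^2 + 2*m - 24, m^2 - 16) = m - 4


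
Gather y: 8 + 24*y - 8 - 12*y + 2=12*y + 2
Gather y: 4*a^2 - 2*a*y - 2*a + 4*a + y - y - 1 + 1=4*a^2 - 2*a*y + 2*a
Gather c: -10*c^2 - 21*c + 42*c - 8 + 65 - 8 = -10*c^2 + 21*c + 49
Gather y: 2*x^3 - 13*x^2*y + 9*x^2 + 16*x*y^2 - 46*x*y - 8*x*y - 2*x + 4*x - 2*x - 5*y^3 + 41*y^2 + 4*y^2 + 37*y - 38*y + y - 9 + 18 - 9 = 2*x^3 + 9*x^2 - 5*y^3 + y^2*(16*x + 45) + y*(-13*x^2 - 54*x)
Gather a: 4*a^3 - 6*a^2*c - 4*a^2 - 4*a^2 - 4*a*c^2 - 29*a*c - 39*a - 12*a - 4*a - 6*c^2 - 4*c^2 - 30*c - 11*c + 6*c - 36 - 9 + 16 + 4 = 4*a^3 + a^2*(-6*c - 8) + a*(-4*c^2 - 29*c - 55) - 10*c^2 - 35*c - 25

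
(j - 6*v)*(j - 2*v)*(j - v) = j^3 - 9*j^2*v + 20*j*v^2 - 12*v^3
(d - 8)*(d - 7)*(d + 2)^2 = d^4 - 11*d^3 + 164*d + 224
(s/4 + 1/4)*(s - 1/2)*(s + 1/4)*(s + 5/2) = s^4/4 + 13*s^3/16 + 3*s^2/8 - 17*s/64 - 5/64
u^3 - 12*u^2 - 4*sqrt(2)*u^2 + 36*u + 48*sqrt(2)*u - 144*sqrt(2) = (u - 6)^2*(u - 4*sqrt(2))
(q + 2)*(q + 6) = q^2 + 8*q + 12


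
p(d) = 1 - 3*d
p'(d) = -3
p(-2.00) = 7.00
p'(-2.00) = -3.00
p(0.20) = 0.40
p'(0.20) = -3.00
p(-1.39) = 5.17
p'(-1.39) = -3.00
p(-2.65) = 8.95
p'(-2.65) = -3.00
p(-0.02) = 1.06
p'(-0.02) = -3.00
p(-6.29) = 19.87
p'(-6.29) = -3.00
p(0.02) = 0.94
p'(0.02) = -3.00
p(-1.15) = 4.45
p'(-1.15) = -3.00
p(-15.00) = 46.00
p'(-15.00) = -3.00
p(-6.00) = 19.00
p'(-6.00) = -3.00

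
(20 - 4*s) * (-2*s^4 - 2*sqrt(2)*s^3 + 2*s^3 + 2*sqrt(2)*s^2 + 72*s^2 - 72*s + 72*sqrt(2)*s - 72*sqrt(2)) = 8*s^5 - 48*s^4 + 8*sqrt(2)*s^4 - 248*s^3 - 48*sqrt(2)*s^3 - 248*sqrt(2)*s^2 + 1728*s^2 - 1440*s + 1728*sqrt(2)*s - 1440*sqrt(2)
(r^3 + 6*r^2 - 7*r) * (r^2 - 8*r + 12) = r^5 - 2*r^4 - 43*r^3 + 128*r^2 - 84*r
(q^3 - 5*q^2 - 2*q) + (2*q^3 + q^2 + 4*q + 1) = 3*q^3 - 4*q^2 + 2*q + 1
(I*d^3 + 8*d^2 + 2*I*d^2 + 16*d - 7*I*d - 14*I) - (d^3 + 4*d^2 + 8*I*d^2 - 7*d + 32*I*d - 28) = -d^3 + I*d^3 + 4*d^2 - 6*I*d^2 + 23*d - 39*I*d + 28 - 14*I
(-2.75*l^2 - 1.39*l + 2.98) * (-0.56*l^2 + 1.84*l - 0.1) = 1.54*l^4 - 4.2816*l^3 - 3.9514*l^2 + 5.6222*l - 0.298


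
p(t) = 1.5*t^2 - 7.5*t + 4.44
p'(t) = 3.0*t - 7.5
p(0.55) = 0.77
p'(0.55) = -5.85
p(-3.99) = 58.25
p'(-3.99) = -19.47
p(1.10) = -2.00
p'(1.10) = -4.20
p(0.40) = 1.68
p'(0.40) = -6.30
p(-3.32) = 45.87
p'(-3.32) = -17.46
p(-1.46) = 18.59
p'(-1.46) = -11.88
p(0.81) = -0.65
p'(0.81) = -5.07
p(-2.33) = 30.06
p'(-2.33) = -14.49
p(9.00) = 58.44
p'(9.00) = 19.50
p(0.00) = 4.44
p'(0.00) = -7.50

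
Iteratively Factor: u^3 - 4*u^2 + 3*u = (u - 3)*(u^2 - u) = (u - 3)*(u - 1)*(u)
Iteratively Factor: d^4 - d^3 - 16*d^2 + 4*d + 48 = (d - 2)*(d^3 + d^2 - 14*d - 24) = (d - 2)*(d + 2)*(d^2 - d - 12) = (d - 2)*(d + 2)*(d + 3)*(d - 4)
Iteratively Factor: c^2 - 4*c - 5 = (c + 1)*(c - 5)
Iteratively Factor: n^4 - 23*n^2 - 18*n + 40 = (n + 2)*(n^3 - 2*n^2 - 19*n + 20) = (n - 5)*(n + 2)*(n^2 + 3*n - 4) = (n - 5)*(n - 1)*(n + 2)*(n + 4)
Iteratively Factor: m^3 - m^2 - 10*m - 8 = (m + 1)*(m^2 - 2*m - 8) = (m - 4)*(m + 1)*(m + 2)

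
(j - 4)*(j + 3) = j^2 - j - 12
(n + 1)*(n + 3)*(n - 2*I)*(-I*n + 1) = -I*n^4 - n^3 - 4*I*n^3 - 4*n^2 - 5*I*n^2 - 3*n - 8*I*n - 6*I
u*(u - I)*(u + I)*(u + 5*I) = u^4 + 5*I*u^3 + u^2 + 5*I*u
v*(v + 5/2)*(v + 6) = v^3 + 17*v^2/2 + 15*v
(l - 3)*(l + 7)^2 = l^3 + 11*l^2 + 7*l - 147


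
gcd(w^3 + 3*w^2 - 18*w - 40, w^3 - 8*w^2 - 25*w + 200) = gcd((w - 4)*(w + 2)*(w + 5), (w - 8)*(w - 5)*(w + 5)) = w + 5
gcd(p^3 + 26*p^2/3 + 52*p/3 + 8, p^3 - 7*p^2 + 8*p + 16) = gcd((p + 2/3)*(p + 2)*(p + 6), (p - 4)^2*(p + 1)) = 1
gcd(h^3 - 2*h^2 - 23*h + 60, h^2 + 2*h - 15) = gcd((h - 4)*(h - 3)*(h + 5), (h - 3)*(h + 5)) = h^2 + 2*h - 15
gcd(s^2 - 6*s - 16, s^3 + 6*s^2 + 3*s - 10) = s + 2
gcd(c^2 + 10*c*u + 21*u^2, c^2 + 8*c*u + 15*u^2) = c + 3*u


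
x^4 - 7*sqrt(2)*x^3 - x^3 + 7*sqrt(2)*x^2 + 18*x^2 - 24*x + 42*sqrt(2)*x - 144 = (x - 3)*(x + 2)*(x - 4*sqrt(2))*(x - 3*sqrt(2))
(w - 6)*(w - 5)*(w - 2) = w^3 - 13*w^2 + 52*w - 60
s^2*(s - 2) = s^3 - 2*s^2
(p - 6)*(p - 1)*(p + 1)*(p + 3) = p^4 - 3*p^3 - 19*p^2 + 3*p + 18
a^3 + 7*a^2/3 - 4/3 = (a - 2/3)*(a + 1)*(a + 2)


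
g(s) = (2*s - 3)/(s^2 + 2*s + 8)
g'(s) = (-2*s - 2)*(2*s - 3)/(s^2 + 2*s + 8)^2 + 2/(s^2 + 2*s + 8) = 2*(-s^2 + 3*s + 11)/(s^4 + 4*s^3 + 20*s^2 + 32*s + 64)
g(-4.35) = -0.64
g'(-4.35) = -0.13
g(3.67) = 0.15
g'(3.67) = 0.02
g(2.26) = 0.09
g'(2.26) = 0.08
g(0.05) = -0.36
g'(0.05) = 0.34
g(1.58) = 0.01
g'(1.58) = 0.14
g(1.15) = -0.06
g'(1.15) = 0.19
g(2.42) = 0.10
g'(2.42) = 0.07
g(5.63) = 0.16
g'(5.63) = -0.00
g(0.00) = -0.38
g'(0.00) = 0.34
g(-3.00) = -0.82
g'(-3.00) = -0.12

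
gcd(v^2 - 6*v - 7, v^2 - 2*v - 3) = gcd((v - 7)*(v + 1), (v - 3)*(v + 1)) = v + 1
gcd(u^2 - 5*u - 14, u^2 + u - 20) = 1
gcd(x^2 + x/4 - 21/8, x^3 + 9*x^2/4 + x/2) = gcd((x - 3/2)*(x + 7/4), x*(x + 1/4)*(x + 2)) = 1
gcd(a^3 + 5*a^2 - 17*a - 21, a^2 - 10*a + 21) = a - 3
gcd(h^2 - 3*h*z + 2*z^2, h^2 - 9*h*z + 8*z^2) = -h + z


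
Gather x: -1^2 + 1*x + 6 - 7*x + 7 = 12 - 6*x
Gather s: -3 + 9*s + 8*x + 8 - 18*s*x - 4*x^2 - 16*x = s*(9 - 18*x) - 4*x^2 - 8*x + 5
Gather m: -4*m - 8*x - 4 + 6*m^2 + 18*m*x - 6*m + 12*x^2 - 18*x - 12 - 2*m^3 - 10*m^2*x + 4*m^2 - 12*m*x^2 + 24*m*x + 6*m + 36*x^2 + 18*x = -2*m^3 + m^2*(10 - 10*x) + m*(-12*x^2 + 42*x - 4) + 48*x^2 - 8*x - 16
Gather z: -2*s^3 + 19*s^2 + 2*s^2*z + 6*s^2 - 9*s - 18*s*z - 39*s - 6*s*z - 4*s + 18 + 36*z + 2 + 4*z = -2*s^3 + 25*s^2 - 52*s + z*(2*s^2 - 24*s + 40) + 20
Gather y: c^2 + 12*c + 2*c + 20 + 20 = c^2 + 14*c + 40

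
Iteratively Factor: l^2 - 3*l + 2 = (l - 1)*(l - 2)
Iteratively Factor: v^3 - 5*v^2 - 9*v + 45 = (v + 3)*(v^2 - 8*v + 15) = (v - 5)*(v + 3)*(v - 3)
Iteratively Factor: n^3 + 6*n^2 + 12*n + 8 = (n + 2)*(n^2 + 4*n + 4) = (n + 2)^2*(n + 2)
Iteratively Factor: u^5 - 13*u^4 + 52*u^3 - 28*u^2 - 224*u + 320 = (u - 4)*(u^4 - 9*u^3 + 16*u^2 + 36*u - 80) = (u - 4)*(u - 2)*(u^3 - 7*u^2 + 2*u + 40) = (u - 4)*(u - 2)*(u + 2)*(u^2 - 9*u + 20) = (u - 5)*(u - 4)*(u - 2)*(u + 2)*(u - 4)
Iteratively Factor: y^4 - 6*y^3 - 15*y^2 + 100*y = (y)*(y^3 - 6*y^2 - 15*y + 100) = y*(y - 5)*(y^2 - y - 20) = y*(y - 5)*(y + 4)*(y - 5)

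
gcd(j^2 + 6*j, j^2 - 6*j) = j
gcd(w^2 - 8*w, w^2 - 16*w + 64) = w - 8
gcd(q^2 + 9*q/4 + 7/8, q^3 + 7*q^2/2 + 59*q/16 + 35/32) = q^2 + 9*q/4 + 7/8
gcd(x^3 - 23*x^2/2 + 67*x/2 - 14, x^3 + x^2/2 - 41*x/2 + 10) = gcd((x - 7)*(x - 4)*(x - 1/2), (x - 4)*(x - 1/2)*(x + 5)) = x^2 - 9*x/2 + 2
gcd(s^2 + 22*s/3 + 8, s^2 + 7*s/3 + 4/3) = s + 4/3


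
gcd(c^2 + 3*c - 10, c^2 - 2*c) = c - 2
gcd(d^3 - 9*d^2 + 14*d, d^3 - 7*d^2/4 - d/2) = d^2 - 2*d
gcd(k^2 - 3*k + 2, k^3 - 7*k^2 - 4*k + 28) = k - 2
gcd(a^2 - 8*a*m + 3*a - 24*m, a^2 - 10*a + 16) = 1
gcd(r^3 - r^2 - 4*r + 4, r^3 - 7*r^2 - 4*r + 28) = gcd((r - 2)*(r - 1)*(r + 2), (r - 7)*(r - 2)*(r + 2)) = r^2 - 4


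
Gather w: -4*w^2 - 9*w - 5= -4*w^2 - 9*w - 5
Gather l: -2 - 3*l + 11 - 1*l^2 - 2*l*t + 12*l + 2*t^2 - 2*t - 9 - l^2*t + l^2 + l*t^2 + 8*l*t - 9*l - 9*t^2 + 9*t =-l^2*t + l*(t^2 + 6*t) - 7*t^2 + 7*t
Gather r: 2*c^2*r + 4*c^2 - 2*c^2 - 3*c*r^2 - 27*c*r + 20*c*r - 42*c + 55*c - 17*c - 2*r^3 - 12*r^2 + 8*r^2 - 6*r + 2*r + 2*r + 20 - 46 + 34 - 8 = 2*c^2 - 4*c - 2*r^3 + r^2*(-3*c - 4) + r*(2*c^2 - 7*c - 2)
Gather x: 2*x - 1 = 2*x - 1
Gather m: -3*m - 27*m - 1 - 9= -30*m - 10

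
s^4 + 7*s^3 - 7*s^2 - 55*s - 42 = (s - 3)*(s + 1)*(s + 2)*(s + 7)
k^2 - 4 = (k - 2)*(k + 2)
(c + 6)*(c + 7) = c^2 + 13*c + 42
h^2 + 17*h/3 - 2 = (h - 1/3)*(h + 6)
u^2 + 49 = (u - 7*I)*(u + 7*I)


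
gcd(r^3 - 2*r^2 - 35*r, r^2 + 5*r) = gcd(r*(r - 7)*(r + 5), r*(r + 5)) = r^2 + 5*r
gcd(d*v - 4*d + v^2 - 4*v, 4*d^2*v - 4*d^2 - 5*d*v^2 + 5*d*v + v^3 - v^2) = 1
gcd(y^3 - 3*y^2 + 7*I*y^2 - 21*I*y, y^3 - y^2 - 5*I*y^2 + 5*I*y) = y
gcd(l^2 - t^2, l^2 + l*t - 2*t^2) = -l + t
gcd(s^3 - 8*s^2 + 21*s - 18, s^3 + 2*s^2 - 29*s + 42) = s^2 - 5*s + 6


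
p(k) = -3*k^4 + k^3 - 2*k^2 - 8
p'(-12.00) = 21216.00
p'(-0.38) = 2.61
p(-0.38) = -8.41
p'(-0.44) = 3.36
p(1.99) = -55.09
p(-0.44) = -8.58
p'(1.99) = -90.65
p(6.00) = -3752.00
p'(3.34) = -427.01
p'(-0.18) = 0.89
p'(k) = -12*k^3 + 3*k^2 - 4*k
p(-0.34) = -8.31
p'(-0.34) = 2.18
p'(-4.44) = 1127.24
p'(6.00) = -2508.00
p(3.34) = -366.39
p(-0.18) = -8.07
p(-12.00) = -64232.00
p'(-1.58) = 61.14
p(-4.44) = -1300.83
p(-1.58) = -35.63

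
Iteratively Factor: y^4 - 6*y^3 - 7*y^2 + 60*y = (y)*(y^3 - 6*y^2 - 7*y + 60) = y*(y - 4)*(y^2 - 2*y - 15) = y*(y - 5)*(y - 4)*(y + 3)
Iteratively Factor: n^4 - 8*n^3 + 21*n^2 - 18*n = (n)*(n^3 - 8*n^2 + 21*n - 18) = n*(n - 3)*(n^2 - 5*n + 6) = n*(n - 3)*(n - 2)*(n - 3)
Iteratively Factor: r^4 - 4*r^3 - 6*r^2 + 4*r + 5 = (r + 1)*(r^3 - 5*r^2 - r + 5) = (r + 1)^2*(r^2 - 6*r + 5) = (r - 5)*(r + 1)^2*(r - 1)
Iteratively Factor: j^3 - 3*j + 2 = (j + 2)*(j^2 - 2*j + 1) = (j - 1)*(j + 2)*(j - 1)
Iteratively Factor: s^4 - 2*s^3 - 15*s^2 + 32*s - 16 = (s - 4)*(s^3 + 2*s^2 - 7*s + 4) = (s - 4)*(s + 4)*(s^2 - 2*s + 1) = (s - 4)*(s - 1)*(s + 4)*(s - 1)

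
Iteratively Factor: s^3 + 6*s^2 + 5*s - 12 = (s + 4)*(s^2 + 2*s - 3) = (s + 3)*(s + 4)*(s - 1)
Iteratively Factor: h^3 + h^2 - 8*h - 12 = (h + 2)*(h^2 - h - 6) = (h - 3)*(h + 2)*(h + 2)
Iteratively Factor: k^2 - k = (k - 1)*(k)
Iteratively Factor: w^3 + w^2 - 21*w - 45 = (w + 3)*(w^2 - 2*w - 15) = (w + 3)^2*(w - 5)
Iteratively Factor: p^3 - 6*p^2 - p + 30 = (p + 2)*(p^2 - 8*p + 15) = (p - 3)*(p + 2)*(p - 5)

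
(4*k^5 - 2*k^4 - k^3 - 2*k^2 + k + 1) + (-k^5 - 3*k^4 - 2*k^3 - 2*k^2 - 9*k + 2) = 3*k^5 - 5*k^4 - 3*k^3 - 4*k^2 - 8*k + 3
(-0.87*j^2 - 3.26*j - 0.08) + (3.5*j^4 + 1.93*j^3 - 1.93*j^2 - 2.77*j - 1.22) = 3.5*j^4 + 1.93*j^3 - 2.8*j^2 - 6.03*j - 1.3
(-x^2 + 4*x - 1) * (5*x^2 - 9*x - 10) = -5*x^4 + 29*x^3 - 31*x^2 - 31*x + 10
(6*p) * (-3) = -18*p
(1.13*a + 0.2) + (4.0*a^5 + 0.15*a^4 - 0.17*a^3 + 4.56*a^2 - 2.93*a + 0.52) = 4.0*a^5 + 0.15*a^4 - 0.17*a^3 + 4.56*a^2 - 1.8*a + 0.72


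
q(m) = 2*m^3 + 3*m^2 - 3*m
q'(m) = 6*m^2 + 6*m - 3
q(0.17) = -0.41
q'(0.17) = -1.81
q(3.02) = 73.39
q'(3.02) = 69.84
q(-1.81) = 3.40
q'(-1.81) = 5.80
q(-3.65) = -46.34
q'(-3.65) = 55.04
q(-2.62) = -7.52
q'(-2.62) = 22.47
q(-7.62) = -687.85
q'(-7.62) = 299.67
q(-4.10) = -75.11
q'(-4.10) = 73.26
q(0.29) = -0.57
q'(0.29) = -0.76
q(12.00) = 3852.00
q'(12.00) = 933.00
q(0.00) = 0.00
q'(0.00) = -3.00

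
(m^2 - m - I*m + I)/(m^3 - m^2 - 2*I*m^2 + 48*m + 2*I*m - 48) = (m - I)/(m^2 - 2*I*m + 48)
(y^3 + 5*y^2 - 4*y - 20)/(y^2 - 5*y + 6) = (y^2 + 7*y + 10)/(y - 3)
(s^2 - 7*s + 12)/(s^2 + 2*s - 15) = (s - 4)/(s + 5)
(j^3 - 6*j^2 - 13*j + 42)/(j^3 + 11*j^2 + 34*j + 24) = (j^3 - 6*j^2 - 13*j + 42)/(j^3 + 11*j^2 + 34*j + 24)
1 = 1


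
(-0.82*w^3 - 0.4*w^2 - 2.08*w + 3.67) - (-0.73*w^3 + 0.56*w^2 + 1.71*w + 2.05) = -0.09*w^3 - 0.96*w^2 - 3.79*w + 1.62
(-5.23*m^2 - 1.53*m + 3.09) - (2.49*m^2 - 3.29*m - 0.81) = -7.72*m^2 + 1.76*m + 3.9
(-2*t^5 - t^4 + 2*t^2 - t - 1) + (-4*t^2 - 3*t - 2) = -2*t^5 - t^4 - 2*t^2 - 4*t - 3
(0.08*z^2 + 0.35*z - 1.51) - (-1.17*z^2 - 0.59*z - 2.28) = 1.25*z^2 + 0.94*z + 0.77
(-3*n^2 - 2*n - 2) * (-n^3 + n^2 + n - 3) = 3*n^5 - n^4 - 3*n^3 + 5*n^2 + 4*n + 6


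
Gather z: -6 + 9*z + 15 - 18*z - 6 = 3 - 9*z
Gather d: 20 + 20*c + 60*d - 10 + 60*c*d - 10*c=10*c + d*(60*c + 60) + 10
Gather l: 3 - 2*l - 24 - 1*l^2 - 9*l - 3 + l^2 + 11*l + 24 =0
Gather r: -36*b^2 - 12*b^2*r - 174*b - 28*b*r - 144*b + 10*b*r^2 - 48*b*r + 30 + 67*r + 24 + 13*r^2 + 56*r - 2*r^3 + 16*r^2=-36*b^2 - 318*b - 2*r^3 + r^2*(10*b + 29) + r*(-12*b^2 - 76*b + 123) + 54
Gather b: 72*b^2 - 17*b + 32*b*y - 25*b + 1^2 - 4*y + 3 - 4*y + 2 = 72*b^2 + b*(32*y - 42) - 8*y + 6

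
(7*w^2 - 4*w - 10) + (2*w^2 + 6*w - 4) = 9*w^2 + 2*w - 14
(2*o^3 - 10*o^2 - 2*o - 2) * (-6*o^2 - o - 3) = -12*o^5 + 58*o^4 + 16*o^3 + 44*o^2 + 8*o + 6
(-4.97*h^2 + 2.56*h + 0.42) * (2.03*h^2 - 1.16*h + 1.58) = -10.0891*h^4 + 10.962*h^3 - 9.9696*h^2 + 3.5576*h + 0.6636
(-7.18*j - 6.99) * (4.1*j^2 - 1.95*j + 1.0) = -29.438*j^3 - 14.658*j^2 + 6.4505*j - 6.99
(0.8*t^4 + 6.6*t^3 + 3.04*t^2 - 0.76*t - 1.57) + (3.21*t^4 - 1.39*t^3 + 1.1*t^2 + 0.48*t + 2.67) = 4.01*t^4 + 5.21*t^3 + 4.14*t^2 - 0.28*t + 1.1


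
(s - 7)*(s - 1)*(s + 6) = s^3 - 2*s^2 - 41*s + 42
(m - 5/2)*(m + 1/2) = m^2 - 2*m - 5/4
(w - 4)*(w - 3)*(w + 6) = w^3 - w^2 - 30*w + 72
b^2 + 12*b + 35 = (b + 5)*(b + 7)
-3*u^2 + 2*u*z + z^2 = (-u + z)*(3*u + z)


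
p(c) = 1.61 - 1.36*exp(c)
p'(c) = -1.36*exp(c)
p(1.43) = -4.07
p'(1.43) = -5.68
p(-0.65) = 0.90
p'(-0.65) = -0.71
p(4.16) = -85.53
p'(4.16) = -87.14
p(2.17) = -10.30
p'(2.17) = -11.91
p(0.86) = -1.60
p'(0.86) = -3.21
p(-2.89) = 1.53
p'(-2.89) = -0.08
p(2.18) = -10.42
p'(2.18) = -12.03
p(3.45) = -41.23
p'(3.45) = -42.84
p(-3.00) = 1.54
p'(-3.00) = -0.07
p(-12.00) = 1.61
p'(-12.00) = 0.00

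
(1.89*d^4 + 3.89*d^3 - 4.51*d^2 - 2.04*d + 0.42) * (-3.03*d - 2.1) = -5.7267*d^5 - 15.7557*d^4 + 5.4963*d^3 + 15.6522*d^2 + 3.0114*d - 0.882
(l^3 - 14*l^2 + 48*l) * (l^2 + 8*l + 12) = l^5 - 6*l^4 - 52*l^3 + 216*l^2 + 576*l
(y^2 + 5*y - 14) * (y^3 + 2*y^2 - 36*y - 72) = y^5 + 7*y^4 - 40*y^3 - 280*y^2 + 144*y + 1008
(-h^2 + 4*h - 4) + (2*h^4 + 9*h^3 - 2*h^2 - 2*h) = 2*h^4 + 9*h^3 - 3*h^2 + 2*h - 4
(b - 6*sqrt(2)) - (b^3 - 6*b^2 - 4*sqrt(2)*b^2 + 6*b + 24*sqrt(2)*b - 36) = -b^3 + 4*sqrt(2)*b^2 + 6*b^2 - 24*sqrt(2)*b - 5*b - 6*sqrt(2) + 36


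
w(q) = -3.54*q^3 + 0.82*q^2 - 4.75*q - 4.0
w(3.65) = -182.55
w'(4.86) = -247.62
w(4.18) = -268.07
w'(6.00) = -377.23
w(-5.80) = 741.83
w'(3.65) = -140.25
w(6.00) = -767.62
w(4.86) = -414.08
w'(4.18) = -183.45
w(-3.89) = 235.26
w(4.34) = -298.55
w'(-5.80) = -371.52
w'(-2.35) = -67.25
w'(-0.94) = -15.68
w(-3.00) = 113.21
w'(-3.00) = -105.25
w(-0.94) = 4.13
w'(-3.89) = -171.83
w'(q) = -10.62*q^2 + 1.64*q - 4.75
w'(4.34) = -197.67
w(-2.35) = 57.63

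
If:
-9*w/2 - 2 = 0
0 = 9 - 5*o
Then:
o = 9/5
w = -4/9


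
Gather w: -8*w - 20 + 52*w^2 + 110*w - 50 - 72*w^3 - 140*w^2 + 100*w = -72*w^3 - 88*w^2 + 202*w - 70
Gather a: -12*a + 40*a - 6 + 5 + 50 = 28*a + 49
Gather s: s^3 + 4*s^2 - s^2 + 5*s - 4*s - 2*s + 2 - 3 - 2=s^3 + 3*s^2 - s - 3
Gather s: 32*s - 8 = 32*s - 8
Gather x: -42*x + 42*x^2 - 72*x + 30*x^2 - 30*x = 72*x^2 - 144*x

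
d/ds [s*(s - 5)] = 2*s - 5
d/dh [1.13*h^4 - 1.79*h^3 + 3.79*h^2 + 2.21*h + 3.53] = 4.52*h^3 - 5.37*h^2 + 7.58*h + 2.21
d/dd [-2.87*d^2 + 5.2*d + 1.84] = 5.2 - 5.74*d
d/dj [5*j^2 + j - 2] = 10*j + 1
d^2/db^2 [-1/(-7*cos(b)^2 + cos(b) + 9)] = (196*sin(b)^4 - 351*sin(b)^2 + 69*cos(b)/4 - 21*cos(3*b)/4 + 27)/(7*sin(b)^2 + cos(b) + 2)^3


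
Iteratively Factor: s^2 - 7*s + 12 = (s - 4)*(s - 3)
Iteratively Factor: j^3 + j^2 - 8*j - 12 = (j + 2)*(j^2 - j - 6) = (j + 2)^2*(j - 3)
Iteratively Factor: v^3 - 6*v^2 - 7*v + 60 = (v + 3)*(v^2 - 9*v + 20) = (v - 4)*(v + 3)*(v - 5)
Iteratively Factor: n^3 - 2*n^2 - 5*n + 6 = (n + 2)*(n^2 - 4*n + 3) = (n - 1)*(n + 2)*(n - 3)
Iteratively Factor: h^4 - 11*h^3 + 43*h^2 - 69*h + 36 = (h - 1)*(h^3 - 10*h^2 + 33*h - 36) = (h - 3)*(h - 1)*(h^2 - 7*h + 12) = (h - 4)*(h - 3)*(h - 1)*(h - 3)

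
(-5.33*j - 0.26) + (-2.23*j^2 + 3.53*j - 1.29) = -2.23*j^2 - 1.8*j - 1.55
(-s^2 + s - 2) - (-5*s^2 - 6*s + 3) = 4*s^2 + 7*s - 5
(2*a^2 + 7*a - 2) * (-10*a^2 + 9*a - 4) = -20*a^4 - 52*a^3 + 75*a^2 - 46*a + 8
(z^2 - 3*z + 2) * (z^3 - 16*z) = z^5 - 3*z^4 - 14*z^3 + 48*z^2 - 32*z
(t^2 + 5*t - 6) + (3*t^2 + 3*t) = 4*t^2 + 8*t - 6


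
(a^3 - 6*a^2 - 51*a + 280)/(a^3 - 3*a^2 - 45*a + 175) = (a - 8)/(a - 5)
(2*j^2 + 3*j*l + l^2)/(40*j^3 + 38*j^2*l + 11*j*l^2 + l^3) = (j + l)/(20*j^2 + 9*j*l + l^2)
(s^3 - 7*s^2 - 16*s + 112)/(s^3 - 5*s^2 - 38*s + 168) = (s + 4)/(s + 6)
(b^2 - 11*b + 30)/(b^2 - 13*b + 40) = (b - 6)/(b - 8)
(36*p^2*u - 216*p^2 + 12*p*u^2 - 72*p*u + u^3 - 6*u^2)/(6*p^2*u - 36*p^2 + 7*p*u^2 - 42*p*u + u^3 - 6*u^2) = (6*p + u)/(p + u)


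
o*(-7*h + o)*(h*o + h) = -7*h^2*o^2 - 7*h^2*o + h*o^3 + h*o^2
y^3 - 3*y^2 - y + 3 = (y - 3)*(y - 1)*(y + 1)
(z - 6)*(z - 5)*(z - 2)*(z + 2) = z^4 - 11*z^3 + 26*z^2 + 44*z - 120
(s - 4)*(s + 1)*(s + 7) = s^3 + 4*s^2 - 25*s - 28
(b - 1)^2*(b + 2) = b^3 - 3*b + 2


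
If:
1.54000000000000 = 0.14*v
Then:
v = 11.00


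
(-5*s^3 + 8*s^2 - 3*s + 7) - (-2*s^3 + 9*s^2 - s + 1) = -3*s^3 - s^2 - 2*s + 6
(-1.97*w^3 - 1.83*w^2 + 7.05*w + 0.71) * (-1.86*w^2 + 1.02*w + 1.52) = 3.6642*w^5 + 1.3944*w^4 - 17.974*w^3 + 3.0888*w^2 + 11.4402*w + 1.0792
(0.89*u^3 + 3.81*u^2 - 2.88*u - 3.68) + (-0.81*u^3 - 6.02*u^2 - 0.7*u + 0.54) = 0.08*u^3 - 2.21*u^2 - 3.58*u - 3.14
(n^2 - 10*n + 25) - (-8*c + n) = 8*c + n^2 - 11*n + 25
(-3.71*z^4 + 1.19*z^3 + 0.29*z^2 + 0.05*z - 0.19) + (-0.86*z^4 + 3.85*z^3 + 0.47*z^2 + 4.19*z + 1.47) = -4.57*z^4 + 5.04*z^3 + 0.76*z^2 + 4.24*z + 1.28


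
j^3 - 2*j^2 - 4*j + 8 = (j - 2)^2*(j + 2)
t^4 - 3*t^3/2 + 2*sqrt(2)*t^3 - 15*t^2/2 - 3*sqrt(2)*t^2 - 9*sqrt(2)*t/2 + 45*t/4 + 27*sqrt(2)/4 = (t - 3/2)*(t - 3*sqrt(2)/2)*(t + sqrt(2)/2)*(t + 3*sqrt(2))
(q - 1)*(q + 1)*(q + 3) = q^3 + 3*q^2 - q - 3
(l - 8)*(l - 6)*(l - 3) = l^3 - 17*l^2 + 90*l - 144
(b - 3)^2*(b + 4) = b^3 - 2*b^2 - 15*b + 36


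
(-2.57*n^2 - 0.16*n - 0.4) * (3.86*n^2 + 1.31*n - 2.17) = -9.9202*n^4 - 3.9843*n^3 + 3.8233*n^2 - 0.1768*n + 0.868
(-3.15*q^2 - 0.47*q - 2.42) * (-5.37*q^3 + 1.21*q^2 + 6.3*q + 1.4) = 16.9155*q^5 - 1.2876*q^4 - 7.4183*q^3 - 10.2992*q^2 - 15.904*q - 3.388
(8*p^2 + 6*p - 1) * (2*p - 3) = 16*p^3 - 12*p^2 - 20*p + 3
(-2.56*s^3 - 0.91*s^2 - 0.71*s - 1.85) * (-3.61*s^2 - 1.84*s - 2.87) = 9.2416*s^5 + 7.9955*s^4 + 11.5847*s^3 + 10.5966*s^2 + 5.4417*s + 5.3095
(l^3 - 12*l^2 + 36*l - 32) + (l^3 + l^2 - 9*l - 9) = 2*l^3 - 11*l^2 + 27*l - 41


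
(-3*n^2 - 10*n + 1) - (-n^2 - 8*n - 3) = -2*n^2 - 2*n + 4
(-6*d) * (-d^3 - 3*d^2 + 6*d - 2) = 6*d^4 + 18*d^3 - 36*d^2 + 12*d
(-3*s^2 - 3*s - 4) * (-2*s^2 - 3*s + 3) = 6*s^4 + 15*s^3 + 8*s^2 + 3*s - 12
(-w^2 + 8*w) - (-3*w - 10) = -w^2 + 11*w + 10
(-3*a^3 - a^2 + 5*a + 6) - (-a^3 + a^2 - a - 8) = -2*a^3 - 2*a^2 + 6*a + 14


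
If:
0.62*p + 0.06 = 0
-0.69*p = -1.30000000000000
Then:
No Solution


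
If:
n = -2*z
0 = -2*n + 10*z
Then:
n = 0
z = 0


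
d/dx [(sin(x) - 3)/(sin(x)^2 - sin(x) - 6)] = -cos(x)/(sin(x) + 2)^2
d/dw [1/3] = 0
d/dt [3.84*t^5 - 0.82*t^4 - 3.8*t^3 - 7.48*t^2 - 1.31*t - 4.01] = 19.2*t^4 - 3.28*t^3 - 11.4*t^2 - 14.96*t - 1.31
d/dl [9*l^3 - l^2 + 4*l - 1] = 27*l^2 - 2*l + 4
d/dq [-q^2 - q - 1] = -2*q - 1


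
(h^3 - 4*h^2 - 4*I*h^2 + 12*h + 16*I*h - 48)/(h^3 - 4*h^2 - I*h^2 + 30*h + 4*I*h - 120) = (h + 2*I)/(h + 5*I)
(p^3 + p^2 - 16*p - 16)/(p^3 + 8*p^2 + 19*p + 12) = (p - 4)/(p + 3)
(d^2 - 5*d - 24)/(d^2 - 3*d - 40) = (d + 3)/(d + 5)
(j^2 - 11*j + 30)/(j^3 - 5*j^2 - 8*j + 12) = (j - 5)/(j^2 + j - 2)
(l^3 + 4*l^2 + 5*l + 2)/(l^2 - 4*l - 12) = (l^2 + 2*l + 1)/(l - 6)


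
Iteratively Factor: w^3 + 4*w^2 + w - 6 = (w - 1)*(w^2 + 5*w + 6) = (w - 1)*(w + 2)*(w + 3)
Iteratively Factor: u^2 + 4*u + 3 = (u + 1)*(u + 3)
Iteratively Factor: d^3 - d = (d - 1)*(d^2 + d) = d*(d - 1)*(d + 1)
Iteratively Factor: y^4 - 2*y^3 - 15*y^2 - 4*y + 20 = (y + 2)*(y^3 - 4*y^2 - 7*y + 10) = (y - 5)*(y + 2)*(y^2 + y - 2) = (y - 5)*(y + 2)^2*(y - 1)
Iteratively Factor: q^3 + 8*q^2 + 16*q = (q + 4)*(q^2 + 4*q) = q*(q + 4)*(q + 4)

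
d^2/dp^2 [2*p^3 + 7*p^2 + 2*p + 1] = 12*p + 14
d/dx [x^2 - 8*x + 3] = 2*x - 8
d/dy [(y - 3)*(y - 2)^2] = (y - 2)*(3*y - 8)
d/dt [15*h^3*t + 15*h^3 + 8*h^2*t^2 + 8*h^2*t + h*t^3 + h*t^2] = h*(15*h^2 + 16*h*t + 8*h + 3*t^2 + 2*t)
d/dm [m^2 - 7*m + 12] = 2*m - 7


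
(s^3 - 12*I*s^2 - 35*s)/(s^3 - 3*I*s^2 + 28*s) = (s - 5*I)/(s + 4*I)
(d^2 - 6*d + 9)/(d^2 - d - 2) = (-d^2 + 6*d - 9)/(-d^2 + d + 2)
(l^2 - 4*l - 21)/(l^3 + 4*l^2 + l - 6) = (l - 7)/(l^2 + l - 2)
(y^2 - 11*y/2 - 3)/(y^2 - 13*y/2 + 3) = (2*y + 1)/(2*y - 1)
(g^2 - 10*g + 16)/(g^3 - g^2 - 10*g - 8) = (-g^2 + 10*g - 16)/(-g^3 + g^2 + 10*g + 8)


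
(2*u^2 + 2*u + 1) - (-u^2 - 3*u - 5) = 3*u^2 + 5*u + 6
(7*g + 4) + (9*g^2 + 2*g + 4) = 9*g^2 + 9*g + 8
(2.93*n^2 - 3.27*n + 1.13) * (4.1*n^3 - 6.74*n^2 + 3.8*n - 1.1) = 12.013*n^5 - 33.1552*n^4 + 37.8068*n^3 - 23.2652*n^2 + 7.891*n - 1.243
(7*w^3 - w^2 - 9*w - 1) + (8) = 7*w^3 - w^2 - 9*w + 7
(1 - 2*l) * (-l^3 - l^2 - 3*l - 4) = 2*l^4 + l^3 + 5*l^2 + 5*l - 4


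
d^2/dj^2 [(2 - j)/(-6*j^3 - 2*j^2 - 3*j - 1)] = 2*(108*j^5 - 396*j^4 - 206*j^3 - 168*j^2 - 6*j - 17)/(216*j^9 + 216*j^8 + 396*j^7 + 332*j^6 + 270*j^5 + 174*j^4 + 81*j^3 + 33*j^2 + 9*j + 1)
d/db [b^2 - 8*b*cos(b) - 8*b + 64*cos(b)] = 8*b*sin(b) + 2*b - 64*sin(b) - 8*cos(b) - 8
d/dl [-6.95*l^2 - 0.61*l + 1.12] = -13.9*l - 0.61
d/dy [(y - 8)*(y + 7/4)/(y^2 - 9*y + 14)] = (-11*y^2 + 224*y - 854)/(4*(y^4 - 18*y^3 + 109*y^2 - 252*y + 196))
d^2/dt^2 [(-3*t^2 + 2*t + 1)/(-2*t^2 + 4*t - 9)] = 2*(16*t^3 - 174*t^2 + 132*t + 173)/(8*t^6 - 48*t^5 + 204*t^4 - 496*t^3 + 918*t^2 - 972*t + 729)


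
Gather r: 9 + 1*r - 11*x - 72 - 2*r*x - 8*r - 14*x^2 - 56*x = r*(-2*x - 7) - 14*x^2 - 67*x - 63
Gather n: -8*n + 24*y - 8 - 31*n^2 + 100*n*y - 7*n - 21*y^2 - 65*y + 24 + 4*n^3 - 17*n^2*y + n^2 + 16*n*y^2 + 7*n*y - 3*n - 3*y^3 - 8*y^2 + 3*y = 4*n^3 + n^2*(-17*y - 30) + n*(16*y^2 + 107*y - 18) - 3*y^3 - 29*y^2 - 38*y + 16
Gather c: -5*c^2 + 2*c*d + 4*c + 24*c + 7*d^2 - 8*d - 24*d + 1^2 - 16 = -5*c^2 + c*(2*d + 28) + 7*d^2 - 32*d - 15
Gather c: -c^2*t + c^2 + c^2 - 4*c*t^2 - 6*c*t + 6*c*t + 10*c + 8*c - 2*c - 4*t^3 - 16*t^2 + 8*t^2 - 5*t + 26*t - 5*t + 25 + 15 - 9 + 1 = c^2*(2 - t) + c*(16 - 4*t^2) - 4*t^3 - 8*t^2 + 16*t + 32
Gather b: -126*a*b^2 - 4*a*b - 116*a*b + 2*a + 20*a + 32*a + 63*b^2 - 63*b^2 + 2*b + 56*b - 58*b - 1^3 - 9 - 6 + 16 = -126*a*b^2 - 120*a*b + 54*a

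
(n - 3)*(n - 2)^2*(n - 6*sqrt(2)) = n^4 - 6*sqrt(2)*n^3 - 7*n^3 + 16*n^2 + 42*sqrt(2)*n^2 - 96*sqrt(2)*n - 12*n + 72*sqrt(2)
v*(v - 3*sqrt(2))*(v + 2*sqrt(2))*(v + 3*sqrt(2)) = v^4 + 2*sqrt(2)*v^3 - 18*v^2 - 36*sqrt(2)*v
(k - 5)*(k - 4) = k^2 - 9*k + 20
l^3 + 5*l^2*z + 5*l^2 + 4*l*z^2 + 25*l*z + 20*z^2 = (l + 5)*(l + z)*(l + 4*z)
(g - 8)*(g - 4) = g^2 - 12*g + 32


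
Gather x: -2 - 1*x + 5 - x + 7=10 - 2*x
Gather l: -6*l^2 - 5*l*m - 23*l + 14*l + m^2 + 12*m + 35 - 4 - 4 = -6*l^2 + l*(-5*m - 9) + m^2 + 12*m + 27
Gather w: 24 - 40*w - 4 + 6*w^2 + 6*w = 6*w^2 - 34*w + 20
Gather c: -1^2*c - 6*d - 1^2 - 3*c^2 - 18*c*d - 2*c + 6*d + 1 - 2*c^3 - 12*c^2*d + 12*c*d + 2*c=-2*c^3 + c^2*(-12*d - 3) + c*(-6*d - 1)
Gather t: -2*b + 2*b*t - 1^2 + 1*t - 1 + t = -2*b + t*(2*b + 2) - 2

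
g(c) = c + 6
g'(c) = 1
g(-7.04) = -1.04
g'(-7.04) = 1.00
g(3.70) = 9.70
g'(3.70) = 1.00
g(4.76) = 10.76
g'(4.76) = 1.00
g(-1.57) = 4.43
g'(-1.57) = 1.00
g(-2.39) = 3.61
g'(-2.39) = 1.00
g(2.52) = 8.52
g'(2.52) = 1.00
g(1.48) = 7.48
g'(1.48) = 1.00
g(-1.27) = 4.73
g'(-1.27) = 1.00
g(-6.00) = 0.00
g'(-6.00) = 1.00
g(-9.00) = -3.00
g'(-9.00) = 1.00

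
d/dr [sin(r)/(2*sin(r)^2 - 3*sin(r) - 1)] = (cos(2*r) - 2)*cos(r)/(3*sin(r) + cos(2*r))^2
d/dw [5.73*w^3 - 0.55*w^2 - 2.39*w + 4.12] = 17.19*w^2 - 1.1*w - 2.39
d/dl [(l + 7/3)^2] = 2*l + 14/3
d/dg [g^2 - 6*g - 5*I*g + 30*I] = 2*g - 6 - 5*I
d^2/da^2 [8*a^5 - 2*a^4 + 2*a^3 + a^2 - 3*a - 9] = 160*a^3 - 24*a^2 + 12*a + 2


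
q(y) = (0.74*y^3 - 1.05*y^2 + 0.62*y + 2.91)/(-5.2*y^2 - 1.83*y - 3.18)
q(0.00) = -0.92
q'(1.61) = 0.05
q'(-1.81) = -0.33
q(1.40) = -0.24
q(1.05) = -0.30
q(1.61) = -0.22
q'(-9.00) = -0.14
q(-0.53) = -0.59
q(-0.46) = -0.68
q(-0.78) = -0.29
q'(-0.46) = -1.18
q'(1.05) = 0.27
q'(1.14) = 0.22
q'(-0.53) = -1.24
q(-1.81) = 0.36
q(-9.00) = 1.54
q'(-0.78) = -1.11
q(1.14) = -0.28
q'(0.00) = 0.33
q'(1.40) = 0.11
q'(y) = (10.4*y + 1.83)*(0.74*y^3 - 1.05*y^2 + 0.62*y + 2.91)/(-5.2*y^2 - 1.83*y - 3.18)^2 + (2.22*y^2 - 2.1*y + 0.62)/(-5.2*y^2 - 1.83*y - 3.18) = (-3.848*y^4 - 2.7084*y^3 - 1.9141*y^2 + 36.942*y + 3.3537)/(27.04*y^4 + 19.032*y^3 + 36.4209*y^2 + 11.6388*y + 10.1124)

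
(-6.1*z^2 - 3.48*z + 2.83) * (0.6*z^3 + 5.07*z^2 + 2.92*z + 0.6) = -3.66*z^5 - 33.015*z^4 - 33.7576*z^3 + 0.5265*z^2 + 6.1756*z + 1.698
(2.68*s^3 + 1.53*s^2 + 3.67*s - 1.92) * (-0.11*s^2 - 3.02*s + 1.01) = -0.2948*s^5 - 8.2619*s^4 - 2.3175*s^3 - 9.3269*s^2 + 9.5051*s - 1.9392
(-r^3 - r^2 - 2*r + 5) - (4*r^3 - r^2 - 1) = -5*r^3 - 2*r + 6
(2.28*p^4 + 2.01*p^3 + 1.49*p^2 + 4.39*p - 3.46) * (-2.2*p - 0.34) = -5.016*p^5 - 5.1972*p^4 - 3.9614*p^3 - 10.1646*p^2 + 6.1194*p + 1.1764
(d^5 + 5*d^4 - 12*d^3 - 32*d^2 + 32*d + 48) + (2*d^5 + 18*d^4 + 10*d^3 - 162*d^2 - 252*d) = 3*d^5 + 23*d^4 - 2*d^3 - 194*d^2 - 220*d + 48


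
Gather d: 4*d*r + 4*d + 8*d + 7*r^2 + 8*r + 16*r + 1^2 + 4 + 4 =d*(4*r + 12) + 7*r^2 + 24*r + 9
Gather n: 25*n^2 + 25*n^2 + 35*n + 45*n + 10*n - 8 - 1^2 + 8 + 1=50*n^2 + 90*n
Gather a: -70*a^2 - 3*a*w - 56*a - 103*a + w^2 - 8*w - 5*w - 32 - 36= -70*a^2 + a*(-3*w - 159) + w^2 - 13*w - 68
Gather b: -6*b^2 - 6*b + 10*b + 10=-6*b^2 + 4*b + 10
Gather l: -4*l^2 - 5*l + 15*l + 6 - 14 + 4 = -4*l^2 + 10*l - 4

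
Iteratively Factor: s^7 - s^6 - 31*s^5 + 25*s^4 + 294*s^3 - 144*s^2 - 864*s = (s - 4)*(s^6 + 3*s^5 - 19*s^4 - 51*s^3 + 90*s^2 + 216*s) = (s - 4)*(s - 3)*(s^5 + 6*s^4 - s^3 - 54*s^2 - 72*s) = (s - 4)*(s - 3)^2*(s^4 + 9*s^3 + 26*s^2 + 24*s) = (s - 4)*(s - 3)^2*(s + 3)*(s^3 + 6*s^2 + 8*s) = (s - 4)*(s - 3)^2*(s + 2)*(s + 3)*(s^2 + 4*s) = (s - 4)*(s - 3)^2*(s + 2)*(s + 3)*(s + 4)*(s)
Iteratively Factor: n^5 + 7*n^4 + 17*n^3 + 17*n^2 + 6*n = (n)*(n^4 + 7*n^3 + 17*n^2 + 17*n + 6) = n*(n + 1)*(n^3 + 6*n^2 + 11*n + 6) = n*(n + 1)*(n + 3)*(n^2 + 3*n + 2) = n*(n + 1)*(n + 2)*(n + 3)*(n + 1)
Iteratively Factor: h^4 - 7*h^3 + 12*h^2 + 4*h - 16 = (h - 2)*(h^3 - 5*h^2 + 2*h + 8) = (h - 2)^2*(h^2 - 3*h - 4) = (h - 4)*(h - 2)^2*(h + 1)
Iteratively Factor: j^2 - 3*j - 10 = (j - 5)*(j + 2)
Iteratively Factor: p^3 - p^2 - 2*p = (p + 1)*(p^2 - 2*p) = (p - 2)*(p + 1)*(p)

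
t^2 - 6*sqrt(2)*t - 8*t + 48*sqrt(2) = (t - 8)*(t - 6*sqrt(2))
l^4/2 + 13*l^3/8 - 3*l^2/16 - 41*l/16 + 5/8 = (l/2 + 1)*(l - 1)*(l - 1/4)*(l + 5/2)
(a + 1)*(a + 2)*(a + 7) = a^3 + 10*a^2 + 23*a + 14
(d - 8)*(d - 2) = d^2 - 10*d + 16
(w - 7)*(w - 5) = w^2 - 12*w + 35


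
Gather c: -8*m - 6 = -8*m - 6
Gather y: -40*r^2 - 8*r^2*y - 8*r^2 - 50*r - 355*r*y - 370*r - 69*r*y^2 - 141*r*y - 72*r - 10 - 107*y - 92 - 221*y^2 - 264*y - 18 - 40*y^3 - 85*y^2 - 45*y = -48*r^2 - 492*r - 40*y^3 + y^2*(-69*r - 306) + y*(-8*r^2 - 496*r - 416) - 120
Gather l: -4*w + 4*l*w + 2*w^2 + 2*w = 4*l*w + 2*w^2 - 2*w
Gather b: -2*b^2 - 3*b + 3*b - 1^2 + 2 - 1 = -2*b^2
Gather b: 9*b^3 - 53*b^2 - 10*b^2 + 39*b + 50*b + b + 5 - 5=9*b^3 - 63*b^2 + 90*b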